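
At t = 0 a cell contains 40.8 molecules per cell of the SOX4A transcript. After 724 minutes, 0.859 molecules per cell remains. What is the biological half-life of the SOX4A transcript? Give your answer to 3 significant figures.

130 minutes

A/A₀ = 0.859/40.8 ≈ 0.021054.
n = log₂(47.497) ≈ 5.5698 half-lives elapsed in 724 minutes.
t½ = 724/5.5698 ≈ 129.99 minutes.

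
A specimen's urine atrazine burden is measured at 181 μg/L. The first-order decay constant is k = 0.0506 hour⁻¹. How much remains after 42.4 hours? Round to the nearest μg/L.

21 μg/L

t½ = ln 2 / k = 0.69315 / 0.0506 ≈ 13.699 hours.
Number of half-lives: n = 42.4/13.699 ≈ 3.0952.
Remaining = 181 × (1/2)^3.0952 = 181 × 0.11702 ≈ 21.18 μg/L.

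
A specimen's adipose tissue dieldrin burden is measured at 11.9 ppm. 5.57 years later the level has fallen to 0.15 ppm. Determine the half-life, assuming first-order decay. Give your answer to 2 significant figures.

A/A₀ = 0.15/11.9 ≈ 0.012605.
n = log₂(79.333) ≈ 6.3099 half-lives elapsed in 5.57 years.
t½ = 5.57/6.3099 ≈ 0.88275 years.

0.88 years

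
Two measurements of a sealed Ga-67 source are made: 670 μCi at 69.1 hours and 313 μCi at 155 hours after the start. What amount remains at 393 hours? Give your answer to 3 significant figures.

38.0 μCi

Over Δt = 155 − 69.1 = 85.9 hours, the level fell by a factor of 670/313 ≈ 2.1406.
n = log₂(2.1406) ≈ 1.098 half-lives, so t½ = 85.9/1.098 ≈ 78.233 hours.
From t = 155 to t = 393: 313 × (1/2)^((393−155)/78.233) ≈ 37.998 μCi.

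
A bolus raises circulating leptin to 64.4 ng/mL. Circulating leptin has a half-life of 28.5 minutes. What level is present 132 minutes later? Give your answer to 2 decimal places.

Number of half-lives: n = 132/28.5 ≈ 4.6316.
Remaining = 64.4 × (1/2)^4.6316 = 64.4 × 0.040342 ≈ 2.598 ng/mL.

2.60 ng/mL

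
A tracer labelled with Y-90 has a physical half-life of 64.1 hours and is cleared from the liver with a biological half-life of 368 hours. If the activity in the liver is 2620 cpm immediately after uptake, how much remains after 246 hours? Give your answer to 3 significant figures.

1/t_eff = 1/t_phys + 1/t_biol = 1/64.1 + 1/368 = 0.018318 per hour.
t_eff = 64.1 × 368 / (64.1 + 368) ≈ 54.591 hours.
Remaining = 2620 × (1/2)^(246/54.591) = 2620 × (1/2)^4.5062 ≈ 115.29 cpm.

115 cpm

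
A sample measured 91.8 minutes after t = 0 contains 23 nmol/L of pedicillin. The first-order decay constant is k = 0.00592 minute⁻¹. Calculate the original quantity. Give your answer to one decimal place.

t½ = ln 2 / k = 0.69315 / 0.00592 ≈ 117.09 minutes.
Number of half-lives elapsed: n = 91.8/117.09 ≈ 0.78404.
A₀ = A × 2^n = 23 × 2^0.78404 = 23 × 1.7219 ≈ 39.605 nmol/L.

39.6 nmol/L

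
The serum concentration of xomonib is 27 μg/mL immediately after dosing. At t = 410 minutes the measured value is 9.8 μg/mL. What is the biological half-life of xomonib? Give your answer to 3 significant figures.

280 minutes

A/A₀ = 9.8/27 ≈ 0.36296.
n = log₂(2.7551) ≈ 1.4621 half-lives elapsed in 410 minutes.
t½ = 410/1.4621 ≈ 280.42 minutes.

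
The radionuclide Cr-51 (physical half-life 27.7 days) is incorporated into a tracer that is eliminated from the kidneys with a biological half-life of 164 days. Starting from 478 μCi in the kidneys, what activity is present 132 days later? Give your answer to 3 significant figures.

10.1 μCi

1/t_eff = 1/t_phys + 1/t_biol = 1/27.7 + 1/164 = 0.042199 per day.
t_eff = 27.7 × 164 / (27.7 + 164) ≈ 23.697 days.
Remaining = 478 × (1/2)^(132/23.697) = 478 × (1/2)^5.5702 ≈ 10.061 μCi.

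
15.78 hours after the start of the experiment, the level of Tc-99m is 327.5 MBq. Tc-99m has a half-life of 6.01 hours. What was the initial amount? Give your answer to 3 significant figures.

2020 MBq

Number of half-lives elapsed: n = 15.78/6.01 ≈ 2.6256.
A₀ = A × 2^n = 327.5 × 2^2.6256 = 327.5 × 6.1715 ≈ 2021.2 MBq.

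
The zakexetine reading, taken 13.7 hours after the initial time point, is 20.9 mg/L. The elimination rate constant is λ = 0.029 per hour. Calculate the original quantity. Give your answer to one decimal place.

31.1 mg/L

t½ = ln 2 / λ = 0.69315 / 0.029 ≈ 23.902 hours.
Number of half-lives elapsed: n = 13.7/23.902 ≈ 0.57318.
A₀ = A × 2^n = 20.9 × 2^0.57318 = 20.9 × 1.4878 ≈ 31.095 mg/L.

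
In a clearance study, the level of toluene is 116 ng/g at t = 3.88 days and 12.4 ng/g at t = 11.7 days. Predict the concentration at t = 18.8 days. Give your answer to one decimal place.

Over Δt = 11.7 − 3.88 = 7.82 days, the level fell by a factor of 116/12.4 ≈ 9.3548.
n = log₂(9.3548) ≈ 3.2257 half-lives, so t½ = 7.82/3.2257 ≈ 2.4243 days.
From t = 11.7 to t = 18.8: 12.4 × (1/2)^((18.8−11.7)/2.4243) ≈ 1.6285 ng/g.

1.6 ng/g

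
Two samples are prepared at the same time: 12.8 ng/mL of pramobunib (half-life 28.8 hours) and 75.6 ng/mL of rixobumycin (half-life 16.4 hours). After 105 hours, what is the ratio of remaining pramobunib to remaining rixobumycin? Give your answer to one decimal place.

pramobunib: 12.8 × (1/2)^(105/28.8) = 12.8 × (1/2)^3.6458 ≈ 1.0226 ng/mL.
rixobumycin: 75.6 × (1/2)^(105/16.4) = 75.6 × (1/2)^6.4024 ≈ 0.89371 ng/mL.
Ratio ≈ 1.0226 / 0.89371 ≈ 1.1442.

1.1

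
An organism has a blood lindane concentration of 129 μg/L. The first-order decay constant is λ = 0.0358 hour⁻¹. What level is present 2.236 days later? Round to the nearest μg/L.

19 μg/L

t½ = ln 2 / λ = 0.69315 / 0.0358 ≈ 19.362 hours.
Convert the elapsed time: 2.236 days = 53.664 hours.
Number of half-lives: n = 53.664/19.362 ≈ 2.7717.
Remaining = 129 × (1/2)^2.7717 = 129 × 0.14644 ≈ 18.89 μg/L.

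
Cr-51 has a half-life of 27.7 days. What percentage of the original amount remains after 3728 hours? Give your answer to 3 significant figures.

3728 hours = 155.333 days.
n = 155.333/27.7 ≈ 5.6077 half-lives.
Fraction remaining = (1/2)^5.6077 ≈ 0.020508, i.e. 2.0508%.

2.05%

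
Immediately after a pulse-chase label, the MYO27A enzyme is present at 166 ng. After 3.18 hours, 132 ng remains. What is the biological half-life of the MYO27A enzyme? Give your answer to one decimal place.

9.6 hours

A/A₀ = 132/166 ≈ 0.79518.
n = log₂(1.2576) ≈ 0.33065 half-lives elapsed in 3.18 hours.
t½ = 3.18/0.33065 ≈ 9.6176 hours.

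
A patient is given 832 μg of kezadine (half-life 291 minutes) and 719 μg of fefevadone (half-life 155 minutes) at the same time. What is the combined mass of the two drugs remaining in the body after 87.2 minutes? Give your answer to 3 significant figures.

kezadine: 832 × (1/2)^(87.2/291) = 832 × (1/2)^0.29966 ≈ 675.95 μg.
fefevadone: 719 × (1/2)^(87.2/155) = 719 × (1/2)^0.56258 ≈ 486.83 μg.
Total = 675.95 + 486.83 ≈ 1162.8 μg.

1160 μg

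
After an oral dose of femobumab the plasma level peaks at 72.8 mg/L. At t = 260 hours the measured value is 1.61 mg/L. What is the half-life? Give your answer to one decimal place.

47.3 hours

A/A₀ = 1.61/72.8 ≈ 0.022115.
n = log₂(45.217) ≈ 5.4988 half-lives elapsed in 260 hours.
t½ = 260/5.4988 ≈ 47.283 hours.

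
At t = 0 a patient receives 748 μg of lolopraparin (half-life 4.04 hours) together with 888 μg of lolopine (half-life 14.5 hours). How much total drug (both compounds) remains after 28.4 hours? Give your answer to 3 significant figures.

lolopraparin: 748 × (1/2)^(28.4/4.04) = 748 × (1/2)^7.0297 ≈ 5.7247 μg.
lolopine: 888 × (1/2)^(28.4/14.5) = 888 × (1/2)^1.9586 ≈ 228.46 μg.
Total = 5.7247 + 228.46 ≈ 234.18 μg.

234 μg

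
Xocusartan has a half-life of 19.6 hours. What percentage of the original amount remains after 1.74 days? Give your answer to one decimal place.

22.8%

1.74 days = 41.76 hours.
n = 41.76/19.6 ≈ 2.1306 half-lives.
Fraction remaining = (1/2)^2.1306 ≈ 0.22836, i.e. 22.836%.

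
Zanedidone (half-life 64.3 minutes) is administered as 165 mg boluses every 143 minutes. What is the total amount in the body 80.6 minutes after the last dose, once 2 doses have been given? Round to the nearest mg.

The 2 doses were given 223.6, 80.6 minutes ago.
Total = 165·(1/2)^(223.6/64.3) + 165·(1/2)^(80.6/64.3)
      = 14.814 + 69.206 ≈ 84.02 mg.

84 mg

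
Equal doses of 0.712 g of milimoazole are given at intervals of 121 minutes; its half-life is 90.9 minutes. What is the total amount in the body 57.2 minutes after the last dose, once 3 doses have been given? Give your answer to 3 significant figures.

0.716 g

The 3 doses were given 299.2, 178.2, 57.2 minutes ago.
Total = 0.712·(1/2)^(299.2/90.9) + 0.712·(1/2)^(178.2/90.9) + 0.712·(1/2)^(57.2/90.9)
      = 0.072716 + 0.18295 + 0.46031 ≈ 0.71598 g.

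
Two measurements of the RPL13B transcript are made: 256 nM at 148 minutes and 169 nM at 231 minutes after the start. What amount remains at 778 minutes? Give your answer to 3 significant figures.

10.9 nM

Over Δt = 231 − 148 = 83 minutes, the level fell by a factor of 256/169 ≈ 1.5148.
n = log₂(1.5148) ≈ 0.59912 half-lives, so t½ = 83/0.59912 ≈ 138.54 minutes.
From t = 231 to t = 778: 169 × (1/2)^((778−231)/138.54) ≈ 10.947 nM.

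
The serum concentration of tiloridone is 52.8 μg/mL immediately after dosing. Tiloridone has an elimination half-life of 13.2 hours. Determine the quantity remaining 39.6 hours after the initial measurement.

Elapsed time is 3 half-lives (39.6/13.2).
Each half-life halves the amount: 52.8 × (1/2)^3 = 52.8/8 = 6.6 μg/mL.

6.6 μg/mL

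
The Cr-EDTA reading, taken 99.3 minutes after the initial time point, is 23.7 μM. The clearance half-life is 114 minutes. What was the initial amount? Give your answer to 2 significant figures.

43 μM

Number of half-lives elapsed: n = 99.3/114 ≈ 0.87105.
A₀ = A × 2^n = 23.7 × 2^0.87105 = 23.7 × 1.829 ≈ 43.347 μM.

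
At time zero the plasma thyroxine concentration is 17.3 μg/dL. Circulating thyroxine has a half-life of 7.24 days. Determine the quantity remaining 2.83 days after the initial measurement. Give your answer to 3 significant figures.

13.2 μg/dL

Number of half-lives: n = 2.83/7.24 ≈ 0.39088.
Remaining = 17.3 × (1/2)^0.39088 = 17.3 × 0.76266 ≈ 13.194 μg/dL.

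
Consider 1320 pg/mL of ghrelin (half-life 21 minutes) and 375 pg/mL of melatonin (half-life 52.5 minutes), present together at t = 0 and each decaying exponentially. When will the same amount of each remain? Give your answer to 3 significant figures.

63.5 minutes

Set 1320·(1/2)^(t/21) = 375·(1/2)^(t/52.5).
Taking log₂: log₂(1320/375) = t·(1/21 − 1/52.5).
log₂(3.52) = 1.8156; 1/21 − 1/52.5 = 0.028571.
t = 1.8156 / 0.028571 ≈ 63.545 minutes.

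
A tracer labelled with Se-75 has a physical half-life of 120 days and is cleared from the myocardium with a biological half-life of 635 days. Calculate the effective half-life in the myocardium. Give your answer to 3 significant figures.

1/t_eff = 1/t_phys + 1/t_biol = 1/120 + 1/635 = 0.0099081 per day.
t_eff = 120 × 635 / (120 + 635) ≈ 100.93 days.

101 days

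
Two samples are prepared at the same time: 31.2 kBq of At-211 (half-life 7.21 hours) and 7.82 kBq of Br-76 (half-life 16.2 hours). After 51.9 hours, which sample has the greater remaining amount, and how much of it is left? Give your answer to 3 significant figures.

Br-76, 0.849 kBq

At-211: 31.2 × (1/2)^7.1983 ≈ 0.21244 kBq.
Br-76: 7.82 × (1/2)^3.2037 ≈ 0.84878 kBq.
Br-76 has more remaining, at ≈ 0.84878 kBq.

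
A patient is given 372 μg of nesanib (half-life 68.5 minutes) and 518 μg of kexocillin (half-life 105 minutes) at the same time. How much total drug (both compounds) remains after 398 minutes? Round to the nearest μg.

nesanib: 372 × (1/2)^(398/68.5) = 372 × (1/2)^5.8102 ≈ 6.6297 μg.
kexocillin: 518 × (1/2)^(398/105) = 518 × (1/2)^3.7905 ≈ 37.435 μg.
Total = 6.6297 + 37.435 ≈ 44.065 μg.

44 μg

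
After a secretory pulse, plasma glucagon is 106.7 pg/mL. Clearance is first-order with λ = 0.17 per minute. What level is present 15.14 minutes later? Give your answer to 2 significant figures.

t½ = ln 2 / λ = 0.69315 / 0.17 ≈ 4.0773 minutes.
Number of half-lives: n = 15.14/4.0773 ≈ 3.7132.
Remaining = 106.7 × (1/2)^3.7132 = 106.7 × 0.076245 ≈ 8.1354 pg/mL.

8.1 pg/mL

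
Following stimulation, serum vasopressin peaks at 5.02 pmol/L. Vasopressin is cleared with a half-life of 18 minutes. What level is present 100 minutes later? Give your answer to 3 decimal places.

Number of half-lives: n = 100/18 ≈ 5.5556.
Remaining = 5.02 × (1/2)^5.5556 = 5.02 × 0.021262 ≈ 0.10674 pmol/L.

0.107 pmol/L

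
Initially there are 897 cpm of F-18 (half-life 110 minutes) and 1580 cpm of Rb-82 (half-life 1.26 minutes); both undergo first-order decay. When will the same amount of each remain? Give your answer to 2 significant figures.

1.0 minutes

Set 897·(1/2)^(t/110) = 1580·(1/2)^(t/1.26).
Taking log₂: log₂(897/1580) = t·(1/110 − 1/1.26).
log₂(0.56772) = -0.81674; 1/110 − 1/1.26 = -0.78456.
t = -0.81674 / -0.78456 ≈ 1.041 minutes.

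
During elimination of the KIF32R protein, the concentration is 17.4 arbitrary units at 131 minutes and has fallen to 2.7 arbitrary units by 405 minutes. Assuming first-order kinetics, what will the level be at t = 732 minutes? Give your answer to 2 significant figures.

Over Δt = 405 − 131 = 274 minutes, the level fell by a factor of 17.4/2.7 ≈ 6.4444.
n = log₂(6.4444) ≈ 2.6881 half-lives, so t½ = 274/2.6881 ≈ 101.93 minutes.
From t = 405 to t = 732: 2.7 × (1/2)^((732−405)/101.93) ≈ 0.29218 arbitrary units.

0.29 arbitrary units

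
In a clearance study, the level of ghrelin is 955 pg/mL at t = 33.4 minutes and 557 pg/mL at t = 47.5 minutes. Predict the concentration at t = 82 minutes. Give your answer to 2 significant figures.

150 pg/mL

Over Δt = 47.5 − 33.4 = 14.1 minutes, the level fell by a factor of 955/557 ≈ 1.7145.
n = log₂(1.7145) ≈ 0.77782 half-lives, so t½ = 14.1/0.77782 ≈ 18.128 minutes.
From t = 47.5 to t = 82: 557 × (1/2)^((82−47.5)/18.128) ≈ 148.92 pg/mL.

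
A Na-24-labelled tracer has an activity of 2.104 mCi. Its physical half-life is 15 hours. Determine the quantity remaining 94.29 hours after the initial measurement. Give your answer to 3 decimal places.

0.027 mCi

Number of half-lives: n = 94.29/15 ≈ 6.286.
Remaining = 2.104 × (1/2)^6.286 = 2.104 × 0.012815 ≈ 0.026963 mCi.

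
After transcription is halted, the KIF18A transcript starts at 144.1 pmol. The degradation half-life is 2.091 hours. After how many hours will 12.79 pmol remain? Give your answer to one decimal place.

Fraction remaining = 12.79/144.1 ≈ 0.088758.
n = log₂(144.1/12.79) = ln(11.267)/ln 2 ≈ 3.494 half-lives.
t = n × t½ = 3.494 × 2.091 ≈ 7.3059 hours.

7.3 hours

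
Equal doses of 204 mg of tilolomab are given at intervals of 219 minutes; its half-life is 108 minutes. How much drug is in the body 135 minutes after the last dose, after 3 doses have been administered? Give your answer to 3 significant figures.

112 mg

The 3 doses were given 573, 354, 135 minutes ago.
Total = 204·(1/2)^(573/108) + 204·(1/2)^(354/108) + 204·(1/2)^(135/108)
      = 5.1582 + 21.034 + 85.771 ≈ 111.96 mg.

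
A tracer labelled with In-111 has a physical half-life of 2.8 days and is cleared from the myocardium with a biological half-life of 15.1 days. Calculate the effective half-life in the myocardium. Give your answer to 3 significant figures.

1/t_eff = 1/t_phys + 1/t_biol = 1/2.8 + 1/15.1 = 0.42337 per day.
t_eff = 2.8 × 15.1 / (2.8 + 15.1) ≈ 2.362 days.

2.36 days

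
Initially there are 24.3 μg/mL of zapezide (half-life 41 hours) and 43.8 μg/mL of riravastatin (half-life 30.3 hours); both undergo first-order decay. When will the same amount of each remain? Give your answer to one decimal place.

98.7 hours

Set 24.3·(1/2)^(t/41) = 43.8·(1/2)^(t/30.3).
Taking log₂: log₂(24.3/43.8) = t·(1/41 − 1/30.3).
log₂(0.55479) = -0.84997; 1/41 − 1/30.3 = -0.0086131.
t = -0.84997 / -0.0086131 ≈ 98.684 hours.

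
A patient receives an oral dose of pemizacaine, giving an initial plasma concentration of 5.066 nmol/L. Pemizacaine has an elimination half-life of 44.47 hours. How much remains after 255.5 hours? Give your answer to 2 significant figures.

0.094 nmol/L

Number of half-lives: n = 255.5/44.47 ≈ 5.7454.
Remaining = 5.066 × (1/2)^5.7454 = 5.066 × 0.01864 ≈ 0.094431 nmol/L.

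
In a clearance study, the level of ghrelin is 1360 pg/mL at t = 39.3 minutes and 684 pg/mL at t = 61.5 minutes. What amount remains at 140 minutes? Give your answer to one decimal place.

Over Δt = 61.5 − 39.3 = 22.2 minutes, the level fell by a factor of 1360/684 ≈ 1.9883.
n = log₂(1.9883) ≈ 0.99154 half-lives, so t½ = 22.2/0.99154 ≈ 22.389 minutes.
From t = 61.5 to t = 140: 684 × (1/2)^((140−61.5)/22.389) ≈ 60.202 pg/mL.

60.2 pg/mL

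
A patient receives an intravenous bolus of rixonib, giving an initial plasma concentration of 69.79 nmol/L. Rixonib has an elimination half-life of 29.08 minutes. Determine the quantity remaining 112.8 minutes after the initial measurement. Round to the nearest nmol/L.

Number of half-lives: n = 112.8/29.08 ≈ 3.879.
Remaining = 69.79 × (1/2)^3.879 = 69.79 × 0.06797 ≈ 4.7436 nmol/L.

5 nmol/L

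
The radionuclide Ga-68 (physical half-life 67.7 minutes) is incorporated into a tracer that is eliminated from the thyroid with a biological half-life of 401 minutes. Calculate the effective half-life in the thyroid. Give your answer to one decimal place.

1/t_eff = 1/t_phys + 1/t_biol = 1/67.7 + 1/401 = 0.017265 per minute.
t_eff = 67.7 × 401 / (67.7 + 401) ≈ 57.921 minutes.

57.9 minutes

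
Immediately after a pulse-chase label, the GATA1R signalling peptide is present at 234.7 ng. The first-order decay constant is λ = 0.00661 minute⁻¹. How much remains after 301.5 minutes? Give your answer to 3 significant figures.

32.0 ng

t½ = ln 2 / λ = 0.69315 / 0.00661 ≈ 104.86 minutes.
Number of half-lives: n = 301.5/104.86 ≈ 2.8752.
Remaining = 234.7 × (1/2)^2.8752 = 234.7 × 0.1363 ≈ 31.989 ng.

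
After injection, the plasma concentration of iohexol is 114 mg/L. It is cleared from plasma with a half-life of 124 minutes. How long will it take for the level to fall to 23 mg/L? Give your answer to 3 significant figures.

286 minutes

Fraction remaining = 23/114 ≈ 0.20175.
n = log₂(114/23) = ln(4.9565)/ln 2 ≈ 2.3093 half-lives.
t = n × t½ = 2.3093 × 124 ≈ 286.36 minutes.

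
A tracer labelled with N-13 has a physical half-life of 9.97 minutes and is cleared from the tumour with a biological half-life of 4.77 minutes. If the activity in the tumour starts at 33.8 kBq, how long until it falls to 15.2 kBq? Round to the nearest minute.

1/t_eff = 1/t_phys + 1/t_biol = 1/9.97 + 1/4.77 = 0.30994 per minute.
t_eff = 9.97 × 4.77 / (9.97 + 4.77) ≈ 3.2264 minutes.
n = log₂(33.8/15.2) ≈ 1.153; t = 1.153 × 3.2264 ≈ 3.7199 minutes.

4 minutes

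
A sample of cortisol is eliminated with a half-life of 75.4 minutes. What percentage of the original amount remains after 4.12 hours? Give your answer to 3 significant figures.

4.12 hours = 247.2 minutes.
n = 247.2/75.4 ≈ 3.2785 half-lives.
Fraction remaining = (1/2)^3.2785 ≈ 0.10305, i.e. 10.305%.

10.3%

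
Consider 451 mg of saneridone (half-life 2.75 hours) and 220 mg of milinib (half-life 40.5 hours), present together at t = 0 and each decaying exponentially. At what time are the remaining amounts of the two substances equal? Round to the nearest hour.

Set 451·(1/2)^(t/2.75) = 220·(1/2)^(t/40.5).
Taking log₂: log₂(451/220) = t·(1/2.75 − 1/40.5).
log₂(2.05) = 1.0356; 1/2.75 − 1/40.5 = 0.33895.
t = 1.0356 / 0.33895 ≈ 3.0554 hours.

3 hours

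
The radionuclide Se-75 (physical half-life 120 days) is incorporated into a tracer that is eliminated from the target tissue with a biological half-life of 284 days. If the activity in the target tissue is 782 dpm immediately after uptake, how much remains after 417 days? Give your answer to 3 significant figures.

25.4 dpm

1/t_eff = 1/t_phys + 1/t_biol = 1/120 + 1/284 = 0.011854 per day.
t_eff = 120 × 284 / (120 + 284) ≈ 84.356 days.
Remaining = 782 × (1/2)^(417/84.356) = 782 × (1/2)^4.9433 ≈ 25.417 dpm.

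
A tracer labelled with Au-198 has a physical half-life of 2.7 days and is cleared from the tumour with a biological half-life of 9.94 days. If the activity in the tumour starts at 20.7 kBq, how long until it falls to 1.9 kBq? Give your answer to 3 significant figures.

1/t_eff = 1/t_phys + 1/t_biol = 1/2.7 + 1/9.94 = 0.47097 per day.
t_eff = 2.7 × 9.94 / (2.7 + 9.94) ≈ 2.1233 days.
n = log₂(20.7/1.9) ≈ 3.4456; t = 3.4456 × 2.1233 ≈ 7.3158 days.

7.32 days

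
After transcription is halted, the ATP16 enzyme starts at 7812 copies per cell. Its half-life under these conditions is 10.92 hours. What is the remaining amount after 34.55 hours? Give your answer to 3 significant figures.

872 copies per cell

Number of half-lives: n = 34.55/10.92 ≈ 3.1639.
Remaining = 7812 × (1/2)^3.1639 = 7812 × 0.11157 ≈ 871.62 copies per cell.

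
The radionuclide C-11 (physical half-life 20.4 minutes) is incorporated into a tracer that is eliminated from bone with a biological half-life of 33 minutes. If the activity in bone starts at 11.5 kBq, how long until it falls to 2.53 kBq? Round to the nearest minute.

1/t_eff = 1/t_phys + 1/t_biol = 1/20.4 + 1/33 = 0.079323 per minute.
t_eff = 20.4 × 33 / (20.4 + 33) ≈ 12.607 minutes.
n = log₂(11.5/2.53) ≈ 2.1844; t = 2.1844 × 12.607 ≈ 27.538 minutes.

28 minutes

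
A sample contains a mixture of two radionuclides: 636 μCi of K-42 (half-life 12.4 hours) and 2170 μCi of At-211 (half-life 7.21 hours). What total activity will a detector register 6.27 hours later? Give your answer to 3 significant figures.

K-42: 636 × (1/2)^(6.27/12.4) = 636 × (1/2)^0.50565 ≈ 447.96 μCi.
At-211: 2170 × (1/2)^(6.27/7.21) = 2170 × (1/2)^0.86963 ≈ 1187.6 μCi.
Total = 447.96 + 1187.6 ≈ 1635.6 μCi.

1640 μCi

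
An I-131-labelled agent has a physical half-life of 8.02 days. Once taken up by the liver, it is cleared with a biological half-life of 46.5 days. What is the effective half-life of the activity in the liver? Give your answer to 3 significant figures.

6.84 days

1/t_eff = 1/t_phys + 1/t_biol = 1/8.02 + 1/46.5 = 0.14619 per day.
t_eff = 8.02 × 46.5 / (8.02 + 46.5) ≈ 6.8402 days.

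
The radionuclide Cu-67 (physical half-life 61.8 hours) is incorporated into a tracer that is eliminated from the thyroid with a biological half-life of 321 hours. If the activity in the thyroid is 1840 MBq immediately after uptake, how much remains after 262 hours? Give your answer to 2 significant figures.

55 MBq

1/t_eff = 1/t_phys + 1/t_biol = 1/61.8 + 1/321 = 0.019296 per hour.
t_eff = 61.8 × 321 / (61.8 + 321) ≈ 51.823 hours.
Remaining = 1840 × (1/2)^(262/51.823) = 1840 × (1/2)^5.0557 ≈ 55.323 MBq.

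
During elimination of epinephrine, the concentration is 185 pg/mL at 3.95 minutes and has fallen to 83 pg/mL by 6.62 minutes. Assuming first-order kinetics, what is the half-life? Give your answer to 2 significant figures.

2.3 minutes

Over Δt = 6.62 − 3.95 = 2.67 minutes, the level fell by a factor of 185/83 ≈ 2.2289.
n = log₂(2.2289) ≈ 1.1563 half-lives, so t½ = 2.67/1.1563 ≈ 2.309 minutes.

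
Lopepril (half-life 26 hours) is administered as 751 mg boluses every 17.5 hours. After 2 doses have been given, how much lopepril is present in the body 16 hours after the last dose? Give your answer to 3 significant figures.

The 2 doses were given 33.5, 16 hours ago.
Total = 751·(1/2)^(33.5/26) + 751·(1/2)^(16/26)
      = 307.45 + 490.22 ≈ 797.67 mg.

798 mg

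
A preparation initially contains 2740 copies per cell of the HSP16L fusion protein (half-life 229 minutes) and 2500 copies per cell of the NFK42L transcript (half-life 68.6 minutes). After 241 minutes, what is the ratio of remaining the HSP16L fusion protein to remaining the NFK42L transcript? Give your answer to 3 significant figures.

6.03

HSP16L fusion protein: 2740 × (1/2)^(241/229) = 2740 × (1/2)^1.0524 ≈ 1321.1 copies per cell.
NFK42L transcript: 2500 × (1/2)^(241/68.6) = 2500 × (1/2)^3.5131 ≈ 218.97 copies per cell.
Ratio ≈ 1321.1 / 218.97 ≈ 6.0334.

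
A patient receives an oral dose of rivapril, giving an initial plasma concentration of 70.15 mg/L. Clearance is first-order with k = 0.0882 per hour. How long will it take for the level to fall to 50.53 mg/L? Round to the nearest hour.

4 hours

t½ = ln 2 / k = 0.69315 / 0.0882 ≈ 7.8588 hours.
Fraction remaining = 50.53/70.15 ≈ 0.72031.
n = log₂(70.15/50.53) = ln(1.3883)/ln 2 ≈ 0.4733 half-lives.
t = n × t½ = 0.4733 × 7.8588 ≈ 3.7196 hours.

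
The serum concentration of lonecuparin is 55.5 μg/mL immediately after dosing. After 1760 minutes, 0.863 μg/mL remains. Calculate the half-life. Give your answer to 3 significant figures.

293 minutes

A/A₀ = 0.863/55.5 ≈ 0.01555.
n = log₂(64.311) ≈ 6.007 half-lives elapsed in 1760 minutes.
t½ = 1760/6.007 ≈ 292.99 minutes.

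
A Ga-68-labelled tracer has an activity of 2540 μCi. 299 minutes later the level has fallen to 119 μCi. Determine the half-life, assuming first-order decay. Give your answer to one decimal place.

A/A₀ = 119/2540 ≈ 0.04685.
n = log₂(21.345) ≈ 4.4158 half-lives elapsed in 299 minutes.
t½ = 299/4.4158 ≈ 67.711 minutes.

67.7 minutes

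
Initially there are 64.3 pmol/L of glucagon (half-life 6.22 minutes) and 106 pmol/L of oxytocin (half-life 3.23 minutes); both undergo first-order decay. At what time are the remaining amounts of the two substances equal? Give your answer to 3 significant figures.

Set 64.3·(1/2)^(t/6.22) = 106·(1/2)^(t/3.23).
Taking log₂: log₂(64.3/106) = t·(1/6.22 − 1/3.23).
log₂(0.6066) = -0.72117; 1/6.22 − 1/3.23 = -0.14883.
t = -0.72117 / -0.14883 ≈ 4.8458 minutes.

4.85 minutes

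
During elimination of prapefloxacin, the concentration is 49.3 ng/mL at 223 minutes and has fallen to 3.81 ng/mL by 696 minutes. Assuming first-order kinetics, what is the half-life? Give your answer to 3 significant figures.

Over Δt = 696 − 223 = 473 minutes, the level fell by a factor of 49.3/3.81 ≈ 12.94.
n = log₂(12.94) ≈ 3.6937 half-lives, so t½ = 473/3.6937 ≈ 128.06 minutes.

128 minutes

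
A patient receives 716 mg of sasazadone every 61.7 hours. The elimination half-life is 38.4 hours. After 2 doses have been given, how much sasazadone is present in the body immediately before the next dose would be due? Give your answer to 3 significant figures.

The 2 doses were given 123.4, 61.7 hours ago.
Total = 716·(1/2)^(123.4/38.4) + 716·(1/2)^(61.7/38.4)
      = 77.186 + 235.09 ≈ 312.27 mg.

312 mg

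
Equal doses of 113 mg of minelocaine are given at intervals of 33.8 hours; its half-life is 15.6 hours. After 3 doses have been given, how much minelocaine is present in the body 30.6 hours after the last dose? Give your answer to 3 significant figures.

36.9 mg

The 3 doses were given 98.2, 64.4, 30.6 hours ago.
Total = 113·(1/2)^(98.2/15.6) + 113·(1/2)^(64.4/15.6) + 113·(1/2)^(30.6/15.6)
      = 1.4392 + 6.462 + 29.013 ≈ 36.914 mg.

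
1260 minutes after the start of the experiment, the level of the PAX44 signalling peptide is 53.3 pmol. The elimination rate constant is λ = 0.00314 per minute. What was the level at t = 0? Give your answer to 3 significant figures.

t½ = ln 2 / λ = 0.69315 / 0.00314 ≈ 220.75 minutes.
Number of half-lives elapsed: n = 1260/220.75 ≈ 5.7079.
A₀ = A × 2^n = 53.3 × 2^5.7079 = 53.3 × 52.269 ≈ 2785.9 pmol.

2790 pmol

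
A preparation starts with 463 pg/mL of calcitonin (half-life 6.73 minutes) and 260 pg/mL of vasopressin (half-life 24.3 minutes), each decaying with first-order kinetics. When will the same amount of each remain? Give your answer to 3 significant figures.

7.75 minutes

Set 463·(1/2)^(t/6.73) = 260·(1/2)^(t/24.3).
Taking log₂: log₂(463/260) = t·(1/6.73 − 1/24.3).
log₂(1.7808) = 0.8325; 1/6.73 − 1/24.3 = 0.10744.
t = 0.8325 / 0.10744 ≈ 7.7488 minutes.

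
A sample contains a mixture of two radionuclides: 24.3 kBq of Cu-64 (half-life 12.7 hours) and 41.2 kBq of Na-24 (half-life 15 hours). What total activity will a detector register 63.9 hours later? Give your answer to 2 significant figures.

Cu-64: 24.3 × (1/2)^(63.9/12.7) = 24.3 × (1/2)^5.0315 ≈ 0.74298 kBq.
Na-24: 41.2 × (1/2)^(63.9/15) = 41.2 × (1/2)^4.26 ≈ 2.1504 kBq.
Total = 0.74298 + 2.1504 ≈ 2.8933 kBq.

2.9 kBq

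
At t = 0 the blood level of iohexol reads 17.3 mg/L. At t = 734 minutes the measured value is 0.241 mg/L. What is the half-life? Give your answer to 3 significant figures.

119 minutes

A/A₀ = 0.241/17.3 ≈ 0.013931.
n = log₂(71.784) ≈ 6.1656 half-lives elapsed in 734 minutes.
t½ = 734/6.1656 ≈ 119.05 minutes.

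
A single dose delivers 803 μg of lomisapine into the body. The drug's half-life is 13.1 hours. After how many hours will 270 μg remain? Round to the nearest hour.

Fraction remaining = 270/803 ≈ 0.33624.
n = log₂(803/270) = ln(2.9741)/ln 2 ≈ 1.5724 half-lives.
t = n × t½ = 1.5724 × 13.1 ≈ 20.599 hours.

21 hours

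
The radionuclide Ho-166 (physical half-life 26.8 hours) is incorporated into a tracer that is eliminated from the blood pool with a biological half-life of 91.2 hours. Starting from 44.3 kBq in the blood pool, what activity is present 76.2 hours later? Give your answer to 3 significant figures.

1/t_eff = 1/t_phys + 1/t_biol = 1/26.8 + 1/91.2 = 0.048278 per hour.
t_eff = 26.8 × 91.2 / (26.8 + 91.2) ≈ 20.713 hours.
Remaining = 44.3 × (1/2)^(76.2/20.713) = 44.3 × (1/2)^3.6788 ≈ 3.4592 kBq.

3.46 kBq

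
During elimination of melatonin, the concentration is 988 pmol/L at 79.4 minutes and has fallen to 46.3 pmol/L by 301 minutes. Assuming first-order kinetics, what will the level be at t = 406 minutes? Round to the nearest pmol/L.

11 pmol/L

Over Δt = 301 − 79.4 = 221.6 minutes, the level fell by a factor of 988/46.3 ≈ 21.339.
n = log₂(21.339) ≈ 4.4154 half-lives, so t½ = 221.6/4.4154 ≈ 50.188 minutes.
From t = 301 to t = 406: 46.3 × (1/2)^((406−301)/50.188) ≈ 10.859 pmol/L.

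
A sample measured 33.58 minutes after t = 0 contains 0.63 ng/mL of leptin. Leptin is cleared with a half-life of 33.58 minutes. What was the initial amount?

Number of half-lives elapsed: n = 33.58/33.58 ≈ 1.
A₀ = A × 2^n = 0.63 × 2^1 = 0.63 × 2 ≈ 1.26 ng/mL.

1.26 ng/mL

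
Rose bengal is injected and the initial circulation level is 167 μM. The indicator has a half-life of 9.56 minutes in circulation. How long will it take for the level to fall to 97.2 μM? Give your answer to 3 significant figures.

7.46 minutes

Fraction remaining = 97.2/167 ≈ 0.58204.
n = log₂(167/97.2) = ln(1.7181)/ln 2 ≈ 0.78082 half-lives.
t = n × t½ = 0.78082 × 9.56 ≈ 7.4646 minutes.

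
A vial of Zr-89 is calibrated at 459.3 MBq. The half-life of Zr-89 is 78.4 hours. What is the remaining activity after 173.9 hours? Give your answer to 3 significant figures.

98.7 MBq

Number of half-lives: n = 173.9/78.4 ≈ 2.2181.
Remaining = 459.3 × (1/2)^2.2181 = 459.3 × 0.21492 ≈ 98.714 MBq.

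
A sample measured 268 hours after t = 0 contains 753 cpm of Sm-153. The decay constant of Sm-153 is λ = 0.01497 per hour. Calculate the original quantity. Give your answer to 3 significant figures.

41600 cpm

t½ = ln 2 / λ = 0.69315 / 0.01497 ≈ 46.302 hours.
Number of half-lives elapsed: n = 268/46.302 ≈ 5.788.
A₀ = A × 2^n = 753 × 2^5.788 = 753 × 55.255 ≈ 41607 cpm.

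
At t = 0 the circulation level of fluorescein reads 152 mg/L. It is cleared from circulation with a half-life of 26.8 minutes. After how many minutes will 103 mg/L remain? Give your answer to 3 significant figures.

Fraction remaining = 103/152 ≈ 0.67763.
n = log₂(152/103) = ln(1.4757)/ln 2 ≈ 0.56143 half-lives.
t = n × t½ = 0.56143 × 26.8 ≈ 15.046 minutes.

15.0 minutes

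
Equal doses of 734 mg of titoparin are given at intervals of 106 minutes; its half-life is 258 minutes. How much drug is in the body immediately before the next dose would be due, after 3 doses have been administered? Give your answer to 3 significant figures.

The 3 doses were given 318, 212, 106 minutes ago.
Total = 734·(1/2)^(318/258) + 734·(1/2)^(212/258) + 734·(1/2)^(106/258)
      = 312.36 + 415.28 + 552.1 ≈ 1279.7 mg.

1280 mg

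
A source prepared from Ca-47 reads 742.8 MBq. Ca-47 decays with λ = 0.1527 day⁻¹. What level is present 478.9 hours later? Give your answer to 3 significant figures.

t½ = ln 2 / λ = 0.69315 / 0.1527 ≈ 4.5393 days.
Convert the elapsed time: 478.9 hours = 19.9542 days.
Number of half-lives: n = 19.9542/4.5393 ≈ 4.3959.
Remaining = 742.8 × (1/2)^4.3959 = 742.8 × 0.047501 ≈ 35.284 MBq.

35.3 MBq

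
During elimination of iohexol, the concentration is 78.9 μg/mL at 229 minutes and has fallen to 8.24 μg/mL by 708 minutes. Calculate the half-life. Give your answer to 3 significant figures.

Over Δt = 708 − 229 = 479 minutes, the level fell by a factor of 78.9/8.24 ≈ 9.5752.
n = log₂(9.5752) ≈ 3.2593 half-lives, so t½ = 479/3.2593 ≈ 146.96 minutes.

147 minutes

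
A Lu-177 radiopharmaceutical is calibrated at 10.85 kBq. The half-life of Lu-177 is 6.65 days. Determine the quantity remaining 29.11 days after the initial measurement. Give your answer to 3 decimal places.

Number of half-lives: n = 29.11/6.65 ≈ 4.3774.
Remaining = 10.85 × (1/2)^4.3774 = 10.85 × 0.048113 ≈ 0.52202 kBq.

0.522 kBq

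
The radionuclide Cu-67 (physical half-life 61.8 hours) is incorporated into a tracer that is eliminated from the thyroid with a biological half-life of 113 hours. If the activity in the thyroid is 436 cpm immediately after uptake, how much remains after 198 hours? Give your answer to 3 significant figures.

14.0 cpm

1/t_eff = 1/t_phys + 1/t_biol = 1/61.8 + 1/113 = 0.025031 per hour.
t_eff = 61.8 × 113 / (61.8 + 113) ≈ 39.951 hours.
Remaining = 436 × (1/2)^(198/39.951) = 436 × (1/2)^4.9561 ≈ 14.046 cpm.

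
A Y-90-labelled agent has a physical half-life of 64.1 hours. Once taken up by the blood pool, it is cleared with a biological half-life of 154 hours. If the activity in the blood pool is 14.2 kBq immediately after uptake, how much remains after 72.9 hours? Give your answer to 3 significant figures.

4.65 kBq

1/t_eff = 1/t_phys + 1/t_biol = 1/64.1 + 1/154 = 0.022094 per hour.
t_eff = 64.1 × 154 / (64.1 + 154) ≈ 45.261 hours.
Remaining = 14.2 × (1/2)^(72.9/45.261) = 14.2 × (1/2)^1.6107 ≈ 4.6498 kBq.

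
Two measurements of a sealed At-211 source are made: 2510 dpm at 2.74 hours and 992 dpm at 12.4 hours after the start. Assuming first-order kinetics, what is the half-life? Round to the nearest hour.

7 hours

Over Δt = 12.4 − 2.74 = 9.66 hours, the level fell by a factor of 2510/992 ≈ 2.5302.
n = log₂(2.5302) ≈ 1.3393 half-lives, so t½ = 9.66/1.3393 ≈ 7.2129 hours.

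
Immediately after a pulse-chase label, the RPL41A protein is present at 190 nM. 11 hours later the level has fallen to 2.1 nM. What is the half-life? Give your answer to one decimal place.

A/A₀ = 2.1/190 ≈ 0.011053.
n = log₂(90.476) ≈ 6.4995 half-lives elapsed in 11 hours.
t½ = 11/6.4995 ≈ 1.6924 hours.

1.7 hours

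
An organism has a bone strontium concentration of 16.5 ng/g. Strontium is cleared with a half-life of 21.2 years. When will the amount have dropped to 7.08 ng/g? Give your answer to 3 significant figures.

Fraction remaining = 7.08/16.5 ≈ 0.42909.
n = log₂(16.5/7.08) = ln(2.3305)/ln 2 ≈ 1.2206 half-lives.
t = n × t½ = 1.2206 × 21.2 ≈ 25.878 years.

25.9 years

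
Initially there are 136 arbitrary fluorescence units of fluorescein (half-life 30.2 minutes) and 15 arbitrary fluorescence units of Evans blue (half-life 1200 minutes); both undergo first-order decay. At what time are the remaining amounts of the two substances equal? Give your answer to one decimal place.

Set 136·(1/2)^(t/30.2) = 15·(1/2)^(t/1200).
Taking log₂: log₂(136/15) = t·(1/30.2 − 1/1200).
log₂(9.0667) = 3.1806; 1/30.2 − 1/1200 = 0.032279.
t = 3.1806 / 0.032279 ≈ 98.533 minutes.

98.5 minutes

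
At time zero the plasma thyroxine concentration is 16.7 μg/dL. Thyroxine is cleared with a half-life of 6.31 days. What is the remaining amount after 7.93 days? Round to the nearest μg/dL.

Number of half-lives: n = 7.93/6.31 ≈ 1.2567.
Remaining = 16.7 × (1/2)^1.2567 = 16.7 × 0.41849 ≈ 6.9888 μg/dL.

7 μg/dL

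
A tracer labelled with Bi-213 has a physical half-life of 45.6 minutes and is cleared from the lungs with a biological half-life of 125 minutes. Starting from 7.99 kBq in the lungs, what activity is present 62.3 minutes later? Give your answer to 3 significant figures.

2.19 kBq

1/t_eff = 1/t_phys + 1/t_biol = 1/45.6 + 1/125 = 0.02993 per minute.
t_eff = 45.6 × 125 / (45.6 + 125) ≈ 33.411 minutes.
Remaining = 7.99 × (1/2)^(62.3/33.411) = 7.99 × (1/2)^1.8646 ≈ 2.194 kBq.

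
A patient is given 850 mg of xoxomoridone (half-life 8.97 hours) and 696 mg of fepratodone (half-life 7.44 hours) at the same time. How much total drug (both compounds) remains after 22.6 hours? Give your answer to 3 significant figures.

xoxomoridone: 850 × (1/2)^(22.6/8.97) = 850 × (1/2)^2.5195 ≈ 148.24 mg.
fepratodone: 696 × (1/2)^(22.6/7.44) = 696 × (1/2)^3.0376 ≈ 84.76 mg.
Total = 148.24 + 84.76 ≈ 233 mg.

233 mg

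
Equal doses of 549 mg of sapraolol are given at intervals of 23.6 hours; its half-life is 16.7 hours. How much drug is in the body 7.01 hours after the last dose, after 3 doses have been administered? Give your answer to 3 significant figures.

622 mg

The 3 doses were given 54.21, 30.61, 7.01 hours ago.
Total = 549·(1/2)^(54.21/16.7) + 549·(1/2)^(30.61/16.7) + 549·(1/2)^(7.01/16.7)
      = 57.862 + 154.1 + 410.4 ≈ 622.37 mg.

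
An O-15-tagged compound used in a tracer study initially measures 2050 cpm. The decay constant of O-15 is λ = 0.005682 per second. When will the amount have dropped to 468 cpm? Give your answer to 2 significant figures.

260 seconds

t½ = ln 2 / λ = 0.69315 / 0.005682 ≈ 121.99 seconds.
Fraction remaining = 468/2050 ≈ 0.22829.
n = log₂(2050/468) = ln(4.3803)/ln 2 ≈ 2.131 half-lives.
t = n × t½ = 2.131 × 121.99 ≈ 259.97 seconds.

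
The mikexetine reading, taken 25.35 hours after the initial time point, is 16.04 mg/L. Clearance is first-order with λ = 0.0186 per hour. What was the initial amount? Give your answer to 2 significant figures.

26 mg/L

t½ = ln 2 / λ = 0.69315 / 0.0186 ≈ 37.266 hours.
Number of half-lives elapsed: n = 25.35/37.266 ≈ 0.68025.
A₀ = A × 2^n = 16.04 × 2^0.68025 = 16.04 × 1.6024 ≈ 25.703 mg/L.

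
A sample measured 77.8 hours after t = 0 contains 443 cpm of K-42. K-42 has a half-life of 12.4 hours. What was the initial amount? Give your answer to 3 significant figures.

34300 cpm

Number of half-lives elapsed: n = 77.8/12.4 ≈ 6.2742.
A₀ = A × 2^n = 443 × 2^6.2742 = 443 × 77.396 ≈ 34287 cpm.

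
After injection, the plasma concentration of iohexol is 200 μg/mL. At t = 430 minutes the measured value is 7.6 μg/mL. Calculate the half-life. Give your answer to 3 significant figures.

91.1 minutes

A/A₀ = 7.6/200 ≈ 0.038.
n = log₂(26.316) ≈ 4.7179 half-lives elapsed in 430 minutes.
t½ = 430/4.7179 ≈ 91.143 minutes.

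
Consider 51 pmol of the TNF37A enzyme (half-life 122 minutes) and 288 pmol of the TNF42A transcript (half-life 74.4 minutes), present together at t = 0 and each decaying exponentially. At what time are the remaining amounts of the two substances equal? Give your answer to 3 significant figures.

476 minutes

Set 51·(1/2)^(t/122) = 288·(1/2)^(t/74.4).
Taking log₂: log₂(51/288) = t·(1/122 − 1/74.4).
log₂(0.17708) = -2.4975; 1/122 − 1/74.4 = -0.0052441.
t = -2.4975 / -0.0052441 ≈ 476.25 minutes.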